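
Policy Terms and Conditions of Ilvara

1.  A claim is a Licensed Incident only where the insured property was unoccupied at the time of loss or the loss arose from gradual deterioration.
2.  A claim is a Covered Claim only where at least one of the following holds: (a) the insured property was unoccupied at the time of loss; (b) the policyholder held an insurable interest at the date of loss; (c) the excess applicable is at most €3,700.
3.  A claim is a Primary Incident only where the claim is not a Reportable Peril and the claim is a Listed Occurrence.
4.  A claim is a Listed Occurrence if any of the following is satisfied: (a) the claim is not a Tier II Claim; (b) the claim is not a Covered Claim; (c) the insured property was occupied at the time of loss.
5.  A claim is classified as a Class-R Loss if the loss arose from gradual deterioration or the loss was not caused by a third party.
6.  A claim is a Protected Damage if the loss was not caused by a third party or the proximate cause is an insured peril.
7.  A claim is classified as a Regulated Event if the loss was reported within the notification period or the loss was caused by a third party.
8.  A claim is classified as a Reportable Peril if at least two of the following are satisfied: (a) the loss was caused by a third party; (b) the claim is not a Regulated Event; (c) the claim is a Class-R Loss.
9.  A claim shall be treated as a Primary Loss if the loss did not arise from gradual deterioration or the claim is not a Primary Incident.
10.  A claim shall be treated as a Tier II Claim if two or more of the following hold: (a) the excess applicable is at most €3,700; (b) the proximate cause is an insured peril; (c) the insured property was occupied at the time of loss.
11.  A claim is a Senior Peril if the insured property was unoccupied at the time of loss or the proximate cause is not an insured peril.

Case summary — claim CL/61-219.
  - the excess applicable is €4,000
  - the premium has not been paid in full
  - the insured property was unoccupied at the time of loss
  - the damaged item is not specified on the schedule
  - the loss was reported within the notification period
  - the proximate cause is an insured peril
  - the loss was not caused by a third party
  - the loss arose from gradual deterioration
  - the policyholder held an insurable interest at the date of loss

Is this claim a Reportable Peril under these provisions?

No

paragraph 7 — Regulated Event: [the loss was reported within the notification period? yes] OR [the loss was caused by a third party? no] → satisfied.
paragraph 5 — Class-R Loss: [the loss arose from gradual deterioration? yes] OR [the loss was not caused by a third party? yes] → satisfied.
paragraph 8 — Reportable Peril: the loss was caused by a third party? no; not a Regulated Event (paragraph 7)? no; Class-R Loss (paragraph 5)? yes — 1 of 3 hold (need ≥2) → not satisfied.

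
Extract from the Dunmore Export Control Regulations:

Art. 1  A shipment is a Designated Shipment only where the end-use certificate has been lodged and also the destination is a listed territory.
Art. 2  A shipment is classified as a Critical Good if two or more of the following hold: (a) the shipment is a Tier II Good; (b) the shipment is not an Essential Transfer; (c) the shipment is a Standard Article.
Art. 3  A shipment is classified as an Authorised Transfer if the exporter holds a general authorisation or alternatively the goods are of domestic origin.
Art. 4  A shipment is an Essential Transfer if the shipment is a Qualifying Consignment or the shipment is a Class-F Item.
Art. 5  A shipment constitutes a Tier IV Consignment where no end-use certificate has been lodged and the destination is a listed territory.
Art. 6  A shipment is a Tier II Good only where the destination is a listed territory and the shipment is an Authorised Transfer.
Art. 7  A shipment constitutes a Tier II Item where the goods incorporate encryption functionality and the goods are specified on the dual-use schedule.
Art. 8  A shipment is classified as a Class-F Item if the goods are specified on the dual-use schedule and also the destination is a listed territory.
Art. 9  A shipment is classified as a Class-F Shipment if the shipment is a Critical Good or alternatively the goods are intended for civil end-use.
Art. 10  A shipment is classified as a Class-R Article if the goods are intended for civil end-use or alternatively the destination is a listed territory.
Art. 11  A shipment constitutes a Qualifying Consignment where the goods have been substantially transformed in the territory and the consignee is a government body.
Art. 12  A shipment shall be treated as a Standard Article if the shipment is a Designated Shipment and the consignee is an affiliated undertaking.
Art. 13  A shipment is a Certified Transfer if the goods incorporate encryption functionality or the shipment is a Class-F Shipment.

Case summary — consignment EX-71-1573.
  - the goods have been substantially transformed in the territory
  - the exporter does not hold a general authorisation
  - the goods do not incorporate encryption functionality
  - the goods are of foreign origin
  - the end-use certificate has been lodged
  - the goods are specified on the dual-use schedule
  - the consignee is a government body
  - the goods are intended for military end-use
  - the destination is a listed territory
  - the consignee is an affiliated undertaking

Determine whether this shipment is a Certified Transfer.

No

article 3 — Authorised Transfer: [the exporter holds a general authorisation? no] OR [the goods are of domestic origin? no] → not satisfied.
article 6 — Tier II Good: [the destination is a listed territory? yes] AND [Authorised Transfer (article 3)? no] → not satisfied.
article 11 — Qualifying Consignment: [the goods have been substantially transformed in the territory? yes] AND [the consignee is a government body? yes] → satisfied.
article 8 — Class-F Item: [the goods are specified on the dual-use schedule? yes] AND [the destination is a listed territory? yes] → satisfied.
article 4 — Essential Transfer: [Qualifying Consignment (article 11)? yes] OR [Class-F Item (article 8)? yes] → satisfied.
article 1 — Designated Shipment: [the end-use certificate has been lodged? yes] AND [the destination is a listed territory? yes] → satisfied.
article 12 — Standard Article: [Designated Shipment (article 1)? yes] AND [the consignee is an affiliated undertaking? yes] → satisfied.
article 2 — Critical Good: Tier II Good (article 6)? no; not an Essential Transfer (article 4)? no; Standard Article (article 12)? yes — 1 of 3 hold (need ≥2) → not satisfied.
article 9 — Class-F Shipment: [Critical Good (article 2)? no] OR [the goods are intended for civil end-use? no] → not satisfied.
article 13 — Certified Transfer: [the goods incorporate encryption functionality? no] OR [Class-F Shipment (article 9)? no] → not satisfied.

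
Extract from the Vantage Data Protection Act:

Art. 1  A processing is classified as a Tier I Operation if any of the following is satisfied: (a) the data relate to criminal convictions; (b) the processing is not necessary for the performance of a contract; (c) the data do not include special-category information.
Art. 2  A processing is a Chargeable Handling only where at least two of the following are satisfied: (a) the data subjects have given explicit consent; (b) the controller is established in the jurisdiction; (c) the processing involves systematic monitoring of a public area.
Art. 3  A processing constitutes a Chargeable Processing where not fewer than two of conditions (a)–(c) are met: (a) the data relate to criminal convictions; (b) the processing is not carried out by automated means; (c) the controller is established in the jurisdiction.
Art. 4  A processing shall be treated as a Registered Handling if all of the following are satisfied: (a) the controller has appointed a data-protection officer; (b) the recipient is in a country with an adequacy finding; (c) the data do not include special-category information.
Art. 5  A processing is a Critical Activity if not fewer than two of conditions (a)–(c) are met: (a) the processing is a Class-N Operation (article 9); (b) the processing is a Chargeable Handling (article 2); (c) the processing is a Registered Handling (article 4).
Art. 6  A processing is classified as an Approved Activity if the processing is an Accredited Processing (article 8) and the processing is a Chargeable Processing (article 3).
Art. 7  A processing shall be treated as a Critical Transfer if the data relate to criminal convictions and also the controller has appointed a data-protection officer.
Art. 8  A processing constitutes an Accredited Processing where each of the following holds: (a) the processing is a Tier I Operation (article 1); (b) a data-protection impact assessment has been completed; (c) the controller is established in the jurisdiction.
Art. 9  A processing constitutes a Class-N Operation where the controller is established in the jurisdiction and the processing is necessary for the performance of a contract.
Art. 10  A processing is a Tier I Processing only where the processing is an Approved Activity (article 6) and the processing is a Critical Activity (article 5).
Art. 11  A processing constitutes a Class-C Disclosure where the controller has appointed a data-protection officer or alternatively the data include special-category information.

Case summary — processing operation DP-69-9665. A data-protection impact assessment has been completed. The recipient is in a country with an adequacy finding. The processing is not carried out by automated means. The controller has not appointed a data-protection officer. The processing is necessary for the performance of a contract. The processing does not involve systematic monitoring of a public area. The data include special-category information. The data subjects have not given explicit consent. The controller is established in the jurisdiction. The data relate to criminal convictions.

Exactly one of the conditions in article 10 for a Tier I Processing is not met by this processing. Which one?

article 1 — Tier I Operation: [the data relate to criminal convictions? yes] OR [the processing is not necessary for the performance of a contract? no] OR [the data do not include special-category information? no] → satisfied.
article 8 — Accredited Processing: [Tier I Operation (article 1)? yes] AND [a data-protection impact assessment has been completed? yes] AND [the controller is established in the jurisdiction? yes] → satisfied.
article 3 — Chargeable Processing: the data relate to criminal convictions? yes; the processing is not carried out by automated means? yes; the controller is established in the jurisdiction? yes — 3 of 3 hold (need ≥2) → satisfied.
article 6 — Approved Activity: [Accredited Processing (article 8)? yes] AND [Chargeable Processing (article 3)? yes] → satisfied.
article 9 — Class-N Operation: [the controller is established in the jurisdiction? yes] AND [the processing is necessary for the performance of a contract? yes] → satisfied.
article 2 — Chargeable Handling: the data subjects have given explicit consent? no; the controller is established in the jurisdiction? yes; the processing involves systematic monitoring of a public area? no — 1 of 3 hold (need ≥2) → not satisfied.
article 4 — Registered Handling: [the controller has appointed a data-protection officer? no] AND [the recipient is in a country with an adequacy finding? yes] AND [the data do not include special-category information? no] → not satisfied.
article 5 — Critical Activity: Class-N Operation (article 9)? yes; Chargeable Handling (article 2)? no; Registered Handling (article 4)? no — 1 of 3 hold (need ≥2) → not satisfied.
article 10 — Tier I Processing: [Approved Activity (article 6)? yes] AND [Critical Activity (article 5)? no] → not satisfied.

Critical Activity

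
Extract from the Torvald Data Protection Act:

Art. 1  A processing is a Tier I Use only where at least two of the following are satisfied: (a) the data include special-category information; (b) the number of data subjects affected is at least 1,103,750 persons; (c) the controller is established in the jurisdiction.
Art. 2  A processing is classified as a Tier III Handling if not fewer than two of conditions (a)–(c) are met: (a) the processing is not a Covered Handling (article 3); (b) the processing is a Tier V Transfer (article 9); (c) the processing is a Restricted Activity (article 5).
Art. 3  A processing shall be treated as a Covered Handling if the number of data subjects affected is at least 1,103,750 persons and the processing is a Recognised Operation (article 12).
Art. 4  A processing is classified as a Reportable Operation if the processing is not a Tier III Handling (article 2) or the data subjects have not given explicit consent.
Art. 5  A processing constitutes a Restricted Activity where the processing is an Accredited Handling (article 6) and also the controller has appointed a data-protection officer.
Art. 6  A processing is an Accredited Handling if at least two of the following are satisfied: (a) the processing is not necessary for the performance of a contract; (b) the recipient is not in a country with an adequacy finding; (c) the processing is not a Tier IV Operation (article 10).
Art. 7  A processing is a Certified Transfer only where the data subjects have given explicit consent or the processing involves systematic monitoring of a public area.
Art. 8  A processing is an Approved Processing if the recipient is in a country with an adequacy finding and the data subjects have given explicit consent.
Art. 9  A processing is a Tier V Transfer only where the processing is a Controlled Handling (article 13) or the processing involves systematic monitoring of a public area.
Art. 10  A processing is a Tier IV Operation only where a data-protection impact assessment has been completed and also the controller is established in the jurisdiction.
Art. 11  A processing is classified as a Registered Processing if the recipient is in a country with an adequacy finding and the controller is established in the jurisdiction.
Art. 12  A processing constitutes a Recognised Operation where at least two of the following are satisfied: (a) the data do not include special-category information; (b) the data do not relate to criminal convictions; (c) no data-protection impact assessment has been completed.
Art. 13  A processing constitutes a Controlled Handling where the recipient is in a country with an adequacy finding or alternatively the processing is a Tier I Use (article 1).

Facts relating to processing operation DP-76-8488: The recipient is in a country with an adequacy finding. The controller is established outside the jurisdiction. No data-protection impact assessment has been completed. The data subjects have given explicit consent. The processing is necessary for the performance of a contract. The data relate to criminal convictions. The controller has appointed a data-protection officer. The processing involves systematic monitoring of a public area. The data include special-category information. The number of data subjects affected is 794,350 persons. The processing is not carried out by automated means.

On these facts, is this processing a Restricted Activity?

No

Under article 10: a data-protection impact assessment has been completed? no; and the controller is established in the jurisdiction? no. So the processing is not a Tier IV Operation.
Under article 6: the processing is not necessary for the performance of a contract? no; the recipient is not in a country with an adequacy finding? no; not a Tier IV Operation (article 10)? yes — 1 of 3 hold (need ≥2) → not satisfied.
Under article 5: Accredited Handling (article 6)? no; and the controller has appointed a data-protection officer? yes. So the processing is not a Restricted Activity.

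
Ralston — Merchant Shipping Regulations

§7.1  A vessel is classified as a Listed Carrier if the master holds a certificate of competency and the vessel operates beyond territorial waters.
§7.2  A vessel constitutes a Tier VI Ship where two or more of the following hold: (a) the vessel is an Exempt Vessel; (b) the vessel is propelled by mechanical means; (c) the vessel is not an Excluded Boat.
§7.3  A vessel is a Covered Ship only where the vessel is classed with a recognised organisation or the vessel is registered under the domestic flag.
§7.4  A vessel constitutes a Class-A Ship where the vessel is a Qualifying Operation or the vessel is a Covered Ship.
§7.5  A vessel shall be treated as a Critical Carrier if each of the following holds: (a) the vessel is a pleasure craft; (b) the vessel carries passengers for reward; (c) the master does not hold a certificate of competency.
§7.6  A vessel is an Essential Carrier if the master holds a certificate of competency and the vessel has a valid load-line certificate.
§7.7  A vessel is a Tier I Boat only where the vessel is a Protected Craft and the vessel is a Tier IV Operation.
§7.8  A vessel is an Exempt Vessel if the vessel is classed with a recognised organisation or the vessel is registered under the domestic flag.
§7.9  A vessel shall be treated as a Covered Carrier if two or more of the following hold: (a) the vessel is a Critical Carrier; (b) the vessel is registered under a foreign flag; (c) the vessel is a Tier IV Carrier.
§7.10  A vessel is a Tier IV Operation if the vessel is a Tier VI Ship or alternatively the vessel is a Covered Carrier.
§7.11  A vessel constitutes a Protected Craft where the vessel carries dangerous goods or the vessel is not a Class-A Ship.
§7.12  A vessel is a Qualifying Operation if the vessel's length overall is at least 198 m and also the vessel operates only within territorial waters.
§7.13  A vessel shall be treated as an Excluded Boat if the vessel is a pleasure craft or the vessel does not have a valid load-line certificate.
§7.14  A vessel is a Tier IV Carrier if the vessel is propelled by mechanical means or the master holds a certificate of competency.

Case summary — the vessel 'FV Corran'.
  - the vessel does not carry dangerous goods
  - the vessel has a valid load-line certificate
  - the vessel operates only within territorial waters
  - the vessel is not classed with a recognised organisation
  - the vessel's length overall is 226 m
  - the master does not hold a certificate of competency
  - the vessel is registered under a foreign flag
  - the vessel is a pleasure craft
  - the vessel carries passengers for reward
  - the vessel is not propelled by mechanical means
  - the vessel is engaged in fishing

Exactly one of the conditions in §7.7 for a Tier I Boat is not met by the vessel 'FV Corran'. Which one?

§7.12 — Qualifying Operation: [vessel's length overall: 226 m ≥ 198 m? yes] AND [the vessel operates only within territorial waters? yes] → satisfied.
§7.3 — Covered Ship: [the vessel is classed with a recognised organisation? no] OR [the vessel is registered under the domestic flag? no] → not satisfied.
§7.4 — Class-A Ship: [Qualifying Operation (§7.12)? yes] OR [Covered Ship (§7.3)? no] → satisfied.
§7.11 — Protected Craft: [the vessel carries dangerous goods? no] OR [not a Class-A Ship (§7.4)? no] → not satisfied.
§7.8 — Exempt Vessel: [the vessel is classed with a recognised organisation? no] OR [the vessel is registered under the domestic flag? no] → not satisfied.
§7.13 — Excluded Boat: [the vessel is a pleasure craft? yes] OR [the vessel does not have a valid load-line certificate? no] → satisfied.
§7.2 — Tier VI Ship: Exempt Vessel (§7.8)? no; the vessel is propelled by mechanical means? no; not an Excluded Boat (§7.13)? no — 0 of 3 hold (need ≥2) → not satisfied.
§7.5 — Critical Carrier: [the vessel is a pleasure craft? yes] AND [the vessel carries passengers for reward? yes] AND [the master does not hold a certificate of competency? yes] → satisfied.
§7.14 — Tier IV Carrier: [the vessel is propelled by mechanical means? no] OR [the master holds a certificate of competency? no] → not satisfied.
§7.9 — Covered Carrier: Critical Carrier (§7.5)? yes; the vessel is registered under a foreign flag? yes; Tier IV Carrier (§7.14)? no — 2 of 3 hold (need ≥2) → satisfied.
§7.10 — Tier IV Operation: [Tier VI Ship (§7.2)? no] OR [Covered Carrier (§7.9)? yes] → satisfied.
§7.7 — Tier I Boat: [Protected Craft (§7.11)? no] AND [Tier IV Operation (§7.10)? yes] → not satisfied.

Protected Craft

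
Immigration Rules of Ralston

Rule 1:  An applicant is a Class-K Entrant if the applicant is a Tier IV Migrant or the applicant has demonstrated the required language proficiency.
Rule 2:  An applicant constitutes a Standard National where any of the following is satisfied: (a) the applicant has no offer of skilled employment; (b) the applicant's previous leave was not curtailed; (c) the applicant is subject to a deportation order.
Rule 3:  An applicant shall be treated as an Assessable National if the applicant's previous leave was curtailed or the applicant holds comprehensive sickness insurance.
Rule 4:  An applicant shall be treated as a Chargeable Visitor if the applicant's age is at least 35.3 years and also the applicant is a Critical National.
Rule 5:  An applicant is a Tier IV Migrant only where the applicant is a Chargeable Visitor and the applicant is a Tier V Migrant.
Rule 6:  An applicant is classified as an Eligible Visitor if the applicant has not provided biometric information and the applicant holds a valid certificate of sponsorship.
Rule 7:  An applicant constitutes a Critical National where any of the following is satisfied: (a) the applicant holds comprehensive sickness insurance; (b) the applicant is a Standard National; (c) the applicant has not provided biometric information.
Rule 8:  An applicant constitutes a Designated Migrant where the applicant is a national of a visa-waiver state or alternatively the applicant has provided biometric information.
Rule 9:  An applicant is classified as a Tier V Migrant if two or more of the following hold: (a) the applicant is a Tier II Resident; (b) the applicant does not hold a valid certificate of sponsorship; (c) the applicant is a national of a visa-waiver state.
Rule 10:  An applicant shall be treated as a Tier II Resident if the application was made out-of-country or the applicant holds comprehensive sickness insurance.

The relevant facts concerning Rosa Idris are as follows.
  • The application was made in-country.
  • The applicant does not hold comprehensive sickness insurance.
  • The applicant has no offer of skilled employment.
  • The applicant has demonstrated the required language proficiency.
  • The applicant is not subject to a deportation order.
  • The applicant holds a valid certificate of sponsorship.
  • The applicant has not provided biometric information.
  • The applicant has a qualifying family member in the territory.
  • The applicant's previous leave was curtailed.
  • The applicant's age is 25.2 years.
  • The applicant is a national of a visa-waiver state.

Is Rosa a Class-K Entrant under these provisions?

rule 2 — Standard National: [the applicant has no offer of skilled employment? yes] OR [the applicant's previous leave was not curtailed? no] OR [the applicant is subject to a deportation order? no] → satisfied.
rule 7 — Critical National: [the applicant holds comprehensive sickness insurance? no] OR [Standard National (rule 2)? yes] OR [the applicant has not provided biometric information? yes] → satisfied.
rule 4 — Chargeable Visitor: [applicant's age: 25.2 years ≥ 35.3 years? no] AND [Critical National (rule 7)? yes] → not satisfied.
rule 10 — Tier II Resident: [the application was made out-of-country? no] OR [the applicant holds comprehensive sickness insurance? no] → not satisfied.
rule 9 — Tier V Migrant: Tier II Resident (rule 10)? no; the applicant does not hold a valid certificate of sponsorship? no; the applicant is a national of a visa-waiver state? yes — 1 of 3 hold (need ≥2) → not satisfied.
rule 5 — Tier IV Migrant: [Chargeable Visitor (rule 4)? no] AND [Tier V Migrant (rule 9)? no] → not satisfied.
rule 1 — Class-K Entrant: [Tier IV Migrant (rule 5)? no] OR [the applicant has demonstrated the required language proficiency? yes] → satisfied.

Yes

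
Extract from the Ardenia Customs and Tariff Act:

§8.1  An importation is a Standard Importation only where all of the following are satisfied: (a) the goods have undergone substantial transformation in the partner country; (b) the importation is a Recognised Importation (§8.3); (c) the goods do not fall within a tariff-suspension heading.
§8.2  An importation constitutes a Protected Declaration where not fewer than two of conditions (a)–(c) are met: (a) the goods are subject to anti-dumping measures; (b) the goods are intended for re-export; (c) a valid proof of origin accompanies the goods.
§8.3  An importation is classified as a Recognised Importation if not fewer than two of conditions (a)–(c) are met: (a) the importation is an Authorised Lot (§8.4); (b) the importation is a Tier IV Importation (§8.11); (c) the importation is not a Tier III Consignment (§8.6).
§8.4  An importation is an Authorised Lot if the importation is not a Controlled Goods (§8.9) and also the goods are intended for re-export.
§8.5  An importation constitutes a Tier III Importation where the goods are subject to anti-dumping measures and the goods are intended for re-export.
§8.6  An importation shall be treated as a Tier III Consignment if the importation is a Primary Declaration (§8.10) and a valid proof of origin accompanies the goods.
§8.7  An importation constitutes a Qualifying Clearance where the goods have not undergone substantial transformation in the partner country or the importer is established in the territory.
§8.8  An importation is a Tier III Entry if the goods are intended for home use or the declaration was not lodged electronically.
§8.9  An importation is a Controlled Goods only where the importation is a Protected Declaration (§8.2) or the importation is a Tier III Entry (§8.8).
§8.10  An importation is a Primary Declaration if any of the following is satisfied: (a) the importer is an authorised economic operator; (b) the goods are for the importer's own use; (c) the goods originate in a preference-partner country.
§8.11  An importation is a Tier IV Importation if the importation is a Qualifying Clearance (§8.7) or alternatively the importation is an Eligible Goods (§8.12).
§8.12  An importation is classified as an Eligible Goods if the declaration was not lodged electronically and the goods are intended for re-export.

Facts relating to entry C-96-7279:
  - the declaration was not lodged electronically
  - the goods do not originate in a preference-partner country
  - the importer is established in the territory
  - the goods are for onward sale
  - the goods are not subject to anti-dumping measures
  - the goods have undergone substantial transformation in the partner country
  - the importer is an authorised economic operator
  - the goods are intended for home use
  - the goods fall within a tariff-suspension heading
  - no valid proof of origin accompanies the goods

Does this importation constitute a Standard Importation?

No

§8.2 — Protected Declaration: the goods are subject to anti-dumping measures? no; the goods are intended for re-export? no; a valid proof of origin accompanies the goods? no — 0 of 3 hold (need ≥2) → not satisfied.
§8.8 — Tier III Entry: [the goods are intended for home use? yes] OR [the declaration was not lodged electronically? yes] → satisfied.
§8.9 — Controlled Goods: [Protected Declaration (§8.2)? no] OR [Tier III Entry (§8.8)? yes] → satisfied.
§8.4 — Authorised Lot: [not a Controlled Goods (§8.9)? no] AND [the goods are intended for re-export? no] → not satisfied.
§8.7 — Qualifying Clearance: [the goods have not undergone substantial transformation in the partner country? no] OR [the importer is established in the territory? yes] → satisfied.
§8.12 — Eligible Goods: [the declaration was not lodged electronically? yes] AND [the goods are intended for re-export? no] → not satisfied.
§8.11 — Tier IV Importation: [Qualifying Clearance (§8.7)? yes] OR [Eligible Goods (§8.12)? no] → satisfied.
§8.10 — Primary Declaration: [the importer is an authorised economic operator? yes] OR [the goods are for the importer's own use? no] OR [the goods originate in a preference-partner country? no] → satisfied.
§8.6 — Tier III Consignment: [Primary Declaration (§8.10)? yes] AND [a valid proof of origin accompanies the goods? no] → not satisfied.
§8.3 — Recognised Importation: Authorised Lot (§8.4)? no; Tier IV Importation (§8.11)? yes; not a Tier III Consignment (§8.6)? yes — 2 of 3 hold (need ≥2) → satisfied.
§8.1 — Standard Importation: [the goods have undergone substantial transformation in the partner country? yes] AND [Recognised Importation (§8.3)? yes] AND [the goods do not fall within a tariff-suspension heading? no] → not satisfied.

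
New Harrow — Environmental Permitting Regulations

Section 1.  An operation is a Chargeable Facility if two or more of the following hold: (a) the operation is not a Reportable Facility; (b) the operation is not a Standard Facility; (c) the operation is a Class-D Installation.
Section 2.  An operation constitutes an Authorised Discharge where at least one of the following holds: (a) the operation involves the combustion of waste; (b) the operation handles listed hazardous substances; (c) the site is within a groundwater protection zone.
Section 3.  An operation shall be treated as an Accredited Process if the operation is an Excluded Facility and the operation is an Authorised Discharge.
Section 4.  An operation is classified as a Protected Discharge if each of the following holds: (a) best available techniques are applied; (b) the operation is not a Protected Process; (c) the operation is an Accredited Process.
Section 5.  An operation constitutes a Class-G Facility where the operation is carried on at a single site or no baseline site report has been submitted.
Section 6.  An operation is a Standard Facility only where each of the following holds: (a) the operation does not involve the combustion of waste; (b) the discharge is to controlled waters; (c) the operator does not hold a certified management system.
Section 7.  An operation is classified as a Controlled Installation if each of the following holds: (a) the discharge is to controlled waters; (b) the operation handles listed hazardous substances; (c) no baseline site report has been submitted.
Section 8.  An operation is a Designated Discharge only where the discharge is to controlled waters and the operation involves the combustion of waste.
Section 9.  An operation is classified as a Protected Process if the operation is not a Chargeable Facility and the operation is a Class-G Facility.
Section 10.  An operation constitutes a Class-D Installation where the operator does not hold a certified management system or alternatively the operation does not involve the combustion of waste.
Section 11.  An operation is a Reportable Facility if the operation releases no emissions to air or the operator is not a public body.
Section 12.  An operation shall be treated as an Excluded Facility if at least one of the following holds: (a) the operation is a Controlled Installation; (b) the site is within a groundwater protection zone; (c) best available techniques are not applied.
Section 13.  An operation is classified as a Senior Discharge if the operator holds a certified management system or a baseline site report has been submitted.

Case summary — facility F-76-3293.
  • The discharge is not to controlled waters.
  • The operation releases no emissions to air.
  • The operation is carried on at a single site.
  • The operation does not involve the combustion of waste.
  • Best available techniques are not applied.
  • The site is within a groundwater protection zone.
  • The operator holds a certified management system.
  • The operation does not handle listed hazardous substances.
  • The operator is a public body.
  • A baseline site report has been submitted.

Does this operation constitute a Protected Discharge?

section 11 — Reportable Facility: [the operation releases no emissions to air? yes] OR [the operator is not a public body? no] → satisfied.
section 6 — Standard Facility: [the operation does not involve the combustion of waste? yes] AND [the discharge is to controlled waters? no] AND [the operator does not hold a certified management system? no] → not satisfied.
section 10 — Class-D Installation: [the operator does not hold a certified management system? no] OR [the operation does not involve the combustion of waste? yes] → satisfied.
section 1 — Chargeable Facility: not a Reportable Facility (section 11)? no; not a Standard Facility (section 6)? yes; Class-D Installation (section 10)? yes — 2 of 3 hold (need ≥2) → satisfied.
section 5 — Class-G Facility: [the operation is carried on at a single site? yes] OR [no baseline site report has been submitted? no] → satisfied.
section 9 — Protected Process: [not a Chargeable Facility (section 1)? no] AND [Class-G Facility (section 5)? yes] → not satisfied.
section 7 — Controlled Installation: [the discharge is to controlled waters? no] AND [the operation handles listed hazardous substances? no] AND [no baseline site report has been submitted? no] → not satisfied.
section 12 — Excluded Facility: [Controlled Installation (section 7)? no] OR [the site is within a groundwater protection zone? yes] OR [best available techniques are not applied? yes] → satisfied.
section 2 — Authorised Discharge: [the operation involves the combustion of waste? no] OR [the operation handles listed hazardous substances? no] OR [the site is within a groundwater protection zone? yes] → satisfied.
section 3 — Accredited Process: [Excluded Facility (section 12)? yes] AND [Authorised Discharge (section 2)? yes] → satisfied.
section 4 — Protected Discharge: [best available techniques are applied? no] AND [not a Protected Process (section 9)? yes] AND [Accredited Process (section 3)? yes] → not satisfied.

No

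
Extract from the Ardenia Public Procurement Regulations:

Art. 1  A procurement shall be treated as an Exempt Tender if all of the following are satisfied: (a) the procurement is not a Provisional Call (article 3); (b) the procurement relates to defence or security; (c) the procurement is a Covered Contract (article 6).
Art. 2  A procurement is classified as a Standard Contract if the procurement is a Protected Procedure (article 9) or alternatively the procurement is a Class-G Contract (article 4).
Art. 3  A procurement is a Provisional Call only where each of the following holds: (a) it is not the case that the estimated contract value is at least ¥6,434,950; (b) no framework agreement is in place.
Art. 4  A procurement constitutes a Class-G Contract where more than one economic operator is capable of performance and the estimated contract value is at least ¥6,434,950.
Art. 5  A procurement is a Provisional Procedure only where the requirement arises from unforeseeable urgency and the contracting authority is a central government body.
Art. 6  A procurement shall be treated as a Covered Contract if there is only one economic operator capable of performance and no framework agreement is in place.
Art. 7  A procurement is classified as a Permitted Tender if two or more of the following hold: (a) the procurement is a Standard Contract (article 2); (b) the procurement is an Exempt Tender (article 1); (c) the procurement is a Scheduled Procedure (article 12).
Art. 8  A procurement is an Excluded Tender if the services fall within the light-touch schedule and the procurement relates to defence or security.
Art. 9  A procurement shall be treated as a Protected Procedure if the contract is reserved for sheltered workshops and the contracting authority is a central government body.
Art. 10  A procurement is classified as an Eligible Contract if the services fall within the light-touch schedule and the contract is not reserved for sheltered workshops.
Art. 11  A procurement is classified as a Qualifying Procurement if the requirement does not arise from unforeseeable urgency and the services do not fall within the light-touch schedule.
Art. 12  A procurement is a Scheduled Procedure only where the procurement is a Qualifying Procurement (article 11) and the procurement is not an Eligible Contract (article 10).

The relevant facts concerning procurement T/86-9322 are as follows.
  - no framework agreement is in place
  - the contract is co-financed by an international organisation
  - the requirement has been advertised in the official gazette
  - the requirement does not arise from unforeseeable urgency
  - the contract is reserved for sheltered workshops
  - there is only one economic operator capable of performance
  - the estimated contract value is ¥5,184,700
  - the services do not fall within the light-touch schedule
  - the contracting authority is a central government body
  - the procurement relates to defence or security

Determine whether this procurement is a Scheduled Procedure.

article 11 — Qualifying Procurement: [the requirement does not arise from unforeseeable urgency? yes] AND [the services do not fall within the light-touch schedule? yes] → satisfied.
article 10 — Eligible Contract: [the services fall within the light-touch schedule? no] AND [the contract is not reserved for sheltered workshops? no] → not satisfied.
article 12 — Scheduled Procedure: [Qualifying Procurement (article 11)? yes] AND [not an Eligible Contract (article 10)? yes] → satisfied.

Yes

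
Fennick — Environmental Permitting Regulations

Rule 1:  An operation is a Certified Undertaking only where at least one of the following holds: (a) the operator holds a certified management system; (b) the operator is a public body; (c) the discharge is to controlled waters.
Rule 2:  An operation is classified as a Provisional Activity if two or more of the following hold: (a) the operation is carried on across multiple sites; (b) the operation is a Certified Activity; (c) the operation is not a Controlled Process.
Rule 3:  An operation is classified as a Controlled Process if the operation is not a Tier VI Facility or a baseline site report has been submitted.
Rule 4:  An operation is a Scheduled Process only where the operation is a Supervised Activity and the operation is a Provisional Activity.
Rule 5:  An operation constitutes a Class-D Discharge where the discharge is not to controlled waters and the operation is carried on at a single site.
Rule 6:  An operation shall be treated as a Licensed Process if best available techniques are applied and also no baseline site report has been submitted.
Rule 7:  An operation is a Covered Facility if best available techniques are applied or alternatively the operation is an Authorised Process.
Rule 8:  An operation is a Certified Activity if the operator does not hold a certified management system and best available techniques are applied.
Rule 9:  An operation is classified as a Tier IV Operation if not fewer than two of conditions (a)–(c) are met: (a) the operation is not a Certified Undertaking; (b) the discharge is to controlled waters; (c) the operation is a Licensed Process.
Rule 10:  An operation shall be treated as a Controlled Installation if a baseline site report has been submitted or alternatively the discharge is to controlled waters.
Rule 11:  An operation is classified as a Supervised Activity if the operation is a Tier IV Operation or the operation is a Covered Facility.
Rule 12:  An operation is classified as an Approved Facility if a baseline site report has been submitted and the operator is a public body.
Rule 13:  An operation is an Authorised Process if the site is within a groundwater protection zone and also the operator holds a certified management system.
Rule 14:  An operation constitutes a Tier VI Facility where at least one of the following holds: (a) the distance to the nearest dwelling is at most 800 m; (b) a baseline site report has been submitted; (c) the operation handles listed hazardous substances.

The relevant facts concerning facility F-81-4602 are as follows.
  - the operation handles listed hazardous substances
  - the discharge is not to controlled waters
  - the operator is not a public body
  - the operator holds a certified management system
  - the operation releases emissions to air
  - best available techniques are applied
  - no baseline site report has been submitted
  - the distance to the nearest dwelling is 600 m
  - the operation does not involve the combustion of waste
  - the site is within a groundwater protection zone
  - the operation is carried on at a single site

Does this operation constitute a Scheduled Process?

No

Under rule 1: the operator holds a certified management system? yes; or the operator is a public body? no; or the discharge is to controlled waters? no. So the operation is a Certified Undertaking.
Under rule 6: best available techniques are applied? yes; and no baseline site report has been submitted? yes. So the operation is a Licensed Process.
Under rule 9: not a Certified Undertaking (rule 1)? no; the discharge is to controlled waters? no; Licensed Process (rule 6)? yes — 1 of 3 hold (need ≥2) → not satisfied.
Under rule 13: the site is within a groundwater protection zone? yes; and the operator holds a certified management system? yes. So the operation is an Authorised Process.
Under rule 7: best available techniques are applied? yes; or Authorised Process (rule 13)? yes. So the operation is a Covered Facility.
Under rule 11: Tier IV Operation (rule 9)? no; or Covered Facility (rule 7)? yes. So the operation is a Supervised Activity.
Under rule 8: the operator does not hold a certified management system? no; and best available techniques are applied? yes. So the operation is not a Certified Activity.
Under rule 14: distance to the nearest dwelling: 600 m ≤ 800 m? yes; or a baseline site report has been submitted? no; or the operation handles listed hazardous substances? yes. So the operation is a Tier VI Facility.
Under rule 3: not a Tier VI Facility (rule 14)? no; or a baseline site report has been submitted? no. So the operation is not a Controlled Process.
Under rule 2: the operation is carried on across multiple sites? no; Certified Activity (rule 8)? no; not a Controlled Process (rule 3)? yes — 1 of 3 hold (need ≥2) → not satisfied.
Under rule 4: Supervised Activity (rule 11)? yes; and Provisional Activity (rule 2)? no. So the operation is not a Scheduled Process.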